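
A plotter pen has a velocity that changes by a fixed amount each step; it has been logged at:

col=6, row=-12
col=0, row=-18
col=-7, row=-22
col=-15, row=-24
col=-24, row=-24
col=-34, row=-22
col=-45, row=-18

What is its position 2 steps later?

col=-70, row=-4

First differences are (-6, -6), (-7, -4), (-8, -2), (-9, +0), (-10, +2), (-11, +4); their common second difference is (-1, +2) (constant acceleration).
step 7: col=-45, row=-18 + (-12, +6) → col=-57, row=-12
step 8: col=-57, row=-12 + (-13, +8) → col=-70, row=-4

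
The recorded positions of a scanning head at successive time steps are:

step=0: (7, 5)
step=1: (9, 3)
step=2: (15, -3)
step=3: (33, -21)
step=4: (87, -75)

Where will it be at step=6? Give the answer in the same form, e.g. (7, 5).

(735, -723)

Step-to-step displacements: (+2, -2), (+6, -6), (+18, -18), (+54, -54); each is 3× the previous.
step 5: (87, -75) + (+162, -162) → (249, -237)
step 6: (249, -237) + (+486, -486) → (735, -723)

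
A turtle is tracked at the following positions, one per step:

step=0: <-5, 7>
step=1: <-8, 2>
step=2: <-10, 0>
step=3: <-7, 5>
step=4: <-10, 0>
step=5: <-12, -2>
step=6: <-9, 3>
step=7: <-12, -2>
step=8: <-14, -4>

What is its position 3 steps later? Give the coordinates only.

Differencing gives <-3, -5>, <-2, -2>, <+3, +5>, <-3, -5>, <-2, -2>, <+3, +5>, <-3, -5>, <-2, -2>. This is the pattern <-3, -5>, <-2, -2>, <+3, +5> repeated.
step 9: apply <+3, +5> → <-11, 1>
step 10: apply <-3, -5> → <-14, -4>
step 11: apply <-2, -2> → <-16, -6>

<-16, -6>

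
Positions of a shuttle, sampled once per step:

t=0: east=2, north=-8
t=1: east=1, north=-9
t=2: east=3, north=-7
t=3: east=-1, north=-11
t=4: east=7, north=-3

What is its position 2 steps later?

The jumps are (-1, -1), (+2, +2), (-4, -4), (+8, +8) — a geometric progression with ratio -2.
step 5: east=7, north=-3 + (-16, -16) → east=-9, north=-19
step 6: east=-9, north=-19 + (+32, +32) → east=23, north=13

east=23, north=13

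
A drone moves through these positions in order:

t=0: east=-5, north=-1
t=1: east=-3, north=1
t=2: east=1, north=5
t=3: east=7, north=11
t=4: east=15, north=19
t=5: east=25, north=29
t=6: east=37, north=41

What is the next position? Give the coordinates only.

east=51, north=55

First differences are (+2, +2), (+4, +4), (+6, +6), (+8, +8), (+10, +10), (+12, +12); their common second difference is (+2, +2) (constant acceleration).
step 7: east=37, north=41 + (+14, +14) → east=51, north=55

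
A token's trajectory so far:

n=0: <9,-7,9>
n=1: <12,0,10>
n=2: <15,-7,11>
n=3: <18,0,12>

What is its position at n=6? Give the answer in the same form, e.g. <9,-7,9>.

First: linear, +3 per step → 27 at step 6.
Second: cycles through -7, 0 every 2 steps. Step 6 lands at position 0 of the cycle → -7.
Third: linear, +1 per step → 15 at step 6.

<27,-7,15>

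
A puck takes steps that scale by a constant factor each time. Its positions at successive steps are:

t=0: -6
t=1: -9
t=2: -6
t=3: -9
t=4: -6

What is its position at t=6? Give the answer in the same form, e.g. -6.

-6

The jumps are -3, +3, -3, +3 — a geometric progression with ratio -1.
step 5: -6 − 3 → -9
step 6: -9 + 3 → -6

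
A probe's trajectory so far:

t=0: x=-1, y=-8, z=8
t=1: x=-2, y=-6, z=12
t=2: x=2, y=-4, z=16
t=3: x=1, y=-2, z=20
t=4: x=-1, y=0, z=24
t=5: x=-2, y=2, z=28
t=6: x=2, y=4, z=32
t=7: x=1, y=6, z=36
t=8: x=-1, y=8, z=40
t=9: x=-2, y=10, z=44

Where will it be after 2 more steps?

x=1, y=14, z=52

X: cycles through -1, -2, 2, 1 every 4 steps. Step 11 lands at position 3 of the cycle → 1.
Y: linear, +2 per step → 14 at step 11.
Z: linear, +4 per step → 52 at step 11.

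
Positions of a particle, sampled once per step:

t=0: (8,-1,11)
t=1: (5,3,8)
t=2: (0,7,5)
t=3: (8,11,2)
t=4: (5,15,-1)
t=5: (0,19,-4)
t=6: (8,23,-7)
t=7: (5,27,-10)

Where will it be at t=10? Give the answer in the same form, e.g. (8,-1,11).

(5,39,-19)

The first coordinate repeats the cycle [8, 5, 0] with period 3; step 10 mod 3 = 1, giving 5.
The second coordinate changes by +4 each step, so at step 10 it is -1 + 10·(4) = 39.
The third coordinate changes by -3 each step, so at step 10 it is 11 + 10·(-3) = -19.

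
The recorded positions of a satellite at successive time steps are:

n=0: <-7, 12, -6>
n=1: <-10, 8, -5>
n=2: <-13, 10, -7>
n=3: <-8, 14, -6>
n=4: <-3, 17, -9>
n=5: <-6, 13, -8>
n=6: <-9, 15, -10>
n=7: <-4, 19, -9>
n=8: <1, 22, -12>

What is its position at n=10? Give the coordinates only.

Differencing gives <-3, -4, +1>, <-3, +2, -2>, <+5, +4, +1>, <+5, +3, -3>, <-3, -4, +1>, <-3, +2, -2>, <+5, +4, +1>, <+5, +3, -3>. This is the pattern <-3, -4, +1>, <-3, +2, -2>, <+5, +4, +1>, <+5, +3, -3> repeated.
step 9: apply <-3, -4, +1> → <-2, 18, -11>
step 10: apply <-3, +2, -2> → <-5, 20, -13>

<-5, 20, -13>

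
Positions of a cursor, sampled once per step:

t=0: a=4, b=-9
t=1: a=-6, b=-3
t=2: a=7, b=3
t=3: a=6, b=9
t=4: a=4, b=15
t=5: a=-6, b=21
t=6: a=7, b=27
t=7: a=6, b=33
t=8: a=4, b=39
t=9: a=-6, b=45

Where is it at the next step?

a=7, b=51

A: cycles through 4, -6, 7, 6 every 4 steps. Step 10 lands at position 2 of the cycle → 7.
B: linear, +6 per step → 51 at step 10.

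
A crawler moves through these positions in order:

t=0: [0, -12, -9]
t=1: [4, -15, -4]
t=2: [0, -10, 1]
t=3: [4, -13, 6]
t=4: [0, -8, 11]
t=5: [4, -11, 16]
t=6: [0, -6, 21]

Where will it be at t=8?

The moves between consecutive positions are [+4, -3, +5], [-4, +5, +5], [+4, -3, +5], [-4, +5, +5], [+4, -3, +5], [-4, +5, +5]; they repeat the 2-cycle [[+4, -3, +5], [-4, +5, +5]].
step 7: apply [+4, -3, +5] → [4, -9, 26]
step 8: apply [-4, +5, +5] → [0, -4, 31]

[0, -4, 31]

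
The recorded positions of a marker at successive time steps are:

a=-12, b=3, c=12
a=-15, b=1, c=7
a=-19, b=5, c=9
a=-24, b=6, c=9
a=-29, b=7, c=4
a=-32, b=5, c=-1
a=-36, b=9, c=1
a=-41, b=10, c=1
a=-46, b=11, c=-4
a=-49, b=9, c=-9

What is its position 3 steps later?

Step-to-step displacements: (-3, -2, -5), (-4, +4, +2), (-5, +1, +0), (-5, +1, -5), (-3, -2, -5), (-4, +4, +2), (-5, +1, +0), (-5, +1, -5), (-3, -2, -5) — a repeating cycle of length 4.
step 10: apply (-4, +4, +2) → a=-53, b=13, c=-7
step 11: apply (-5, +1, +0) → a=-58, b=14, c=-7
step 12: apply (-5, +1, -5) → a=-63, b=15, c=-12

a=-63, b=15, c=-12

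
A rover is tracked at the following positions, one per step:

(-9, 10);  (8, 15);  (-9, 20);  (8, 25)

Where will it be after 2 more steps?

(8, 35)

First: cycles through -9, 8 every 2 steps. Step 5 lands at position 1 of the cycle → 8.
Second: linear, +5 per step → 35 at step 5.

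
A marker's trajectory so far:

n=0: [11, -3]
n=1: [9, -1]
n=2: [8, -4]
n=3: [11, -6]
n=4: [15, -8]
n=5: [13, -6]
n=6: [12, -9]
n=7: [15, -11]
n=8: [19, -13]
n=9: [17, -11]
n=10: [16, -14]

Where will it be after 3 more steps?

[21, -16]

The moves between consecutive positions are [-2, +2], [-1, -3], [+3, -2], [+4, -2], [-2, +2], [-1, -3], [+3, -2], [+4, -2], [-2, +2], [-1, -3]; they repeat the 4-cycle [[-2, +2], [-1, -3], [+3, -2], [+4, -2]].
step 11: apply [+3, -2] → [19, -16]
step 12: apply [+4, -2] → [23, -18]
step 13: apply [-2, +2] → [21, -16]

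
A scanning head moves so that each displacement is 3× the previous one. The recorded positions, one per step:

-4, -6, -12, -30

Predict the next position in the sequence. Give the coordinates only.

Consecutive displacements -2, -6, -18 scale by a factor of 3 each step.
step 4: -30 − 54 → -84

-84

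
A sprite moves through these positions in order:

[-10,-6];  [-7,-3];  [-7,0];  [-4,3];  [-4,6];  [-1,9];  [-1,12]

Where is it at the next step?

[2,15]

The moves between consecutive positions are [+3,+3], [+0,+3], [+3,+3], [+0,+3], [+3,+3], [+0,+3]; they repeat the 2-cycle [[+3,+3], [+0,+3]].
step 7: apply [+3,+3] → [2,15]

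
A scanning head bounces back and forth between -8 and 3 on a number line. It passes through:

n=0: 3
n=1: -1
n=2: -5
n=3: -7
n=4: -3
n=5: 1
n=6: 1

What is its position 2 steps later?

-7

The value travels 4 per step and bounces off the walls at -8 and 3.
  step 7: 1 → -3
  step 8: -3 → -7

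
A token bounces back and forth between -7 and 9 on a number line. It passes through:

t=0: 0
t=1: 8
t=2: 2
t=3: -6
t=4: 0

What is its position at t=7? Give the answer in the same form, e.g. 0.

-6

The value reflects between -7 and 9, moving 8 per step.
  step 5: 0 → 8
  step 6: 8 → 2
  step 7: 2 → -6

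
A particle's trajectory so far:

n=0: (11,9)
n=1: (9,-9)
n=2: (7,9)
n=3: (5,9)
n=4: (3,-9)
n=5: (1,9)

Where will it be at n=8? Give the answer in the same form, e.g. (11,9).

(-5,9)

The first coordinate changes by -2 each step, so at step 8 it is 11 + 8·(-2) = -5.
The second coordinate repeats the cycle [9, -9, 9] with period 3; step 8 mod 3 = 2, giving 9.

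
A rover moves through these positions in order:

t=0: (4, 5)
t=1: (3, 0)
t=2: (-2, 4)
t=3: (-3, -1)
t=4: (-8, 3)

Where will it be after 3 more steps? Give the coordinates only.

Differencing gives (-1, -5), (-5, +4), (-1, -5), (-5, +4). This is the pattern (-1, -5), (-5, +4) repeated.
step 5: apply (-1, -5) → (-9, -2)
step 6: apply (-5, +4) → (-14, 2)
step 7: apply (-1, -5) → (-15, -3)

(-15, -3)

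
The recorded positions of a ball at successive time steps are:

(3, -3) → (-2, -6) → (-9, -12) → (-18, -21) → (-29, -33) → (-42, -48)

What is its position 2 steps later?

(-74, -87)

Taking differences between consecutive positions: (-5, -3), (-7, -6), (-9, -9), (-11, -12), (-13, -15). These grow by (-2, -3) each step.
step 6: (-42, -48) + (-15, -18) → (-57, -66)
step 7: (-57, -66) + (-17, -21) → (-74, -87)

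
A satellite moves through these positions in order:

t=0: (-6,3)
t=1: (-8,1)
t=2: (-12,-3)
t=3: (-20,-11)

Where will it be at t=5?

Step-to-step displacements: (-2,-2), (-4,-4), (-8,-8); each is 2× the previous.
step 4: (-20,-11) + (-16,-16) → (-36,-27)
step 5: (-36,-27) + (-32,-32) → (-68,-59)

(-68,-59)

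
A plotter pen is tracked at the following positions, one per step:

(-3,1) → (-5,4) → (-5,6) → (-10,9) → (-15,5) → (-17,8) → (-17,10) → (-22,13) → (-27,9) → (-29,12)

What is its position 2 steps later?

(-34,17)

Step-to-step displacements: (-2,+3), (+0,+2), (-5,+3), (-5,-4), (-2,+3), (+0,+2), (-5,+3), (-5,-4), (-2,+3) — a repeating cycle of length 4.
step 10: apply (+0,+2) → (-29,14)
step 11: apply (-5,+3) → (-34,17)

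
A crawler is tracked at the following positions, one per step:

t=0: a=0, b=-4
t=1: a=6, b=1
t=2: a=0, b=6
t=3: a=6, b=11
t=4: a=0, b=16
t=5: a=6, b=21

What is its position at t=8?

a=0, b=36

A: cycles through 0, 6 every 2 steps. Step 8 lands at position 0 of the cycle → 0.
B: linear, +5 per step → 36 at step 8.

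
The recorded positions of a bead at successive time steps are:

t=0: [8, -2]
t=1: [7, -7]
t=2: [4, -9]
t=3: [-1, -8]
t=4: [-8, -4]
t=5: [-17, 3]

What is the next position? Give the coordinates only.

[-28, 13]

Taking differences between consecutive positions: [-1, -5], [-3, -2], [-5, +1], [-7, +4], [-9, +7]. These grow by [-2, +3] each step.
step 6: [-17, 3] + [-11, +10] → [-28, 13]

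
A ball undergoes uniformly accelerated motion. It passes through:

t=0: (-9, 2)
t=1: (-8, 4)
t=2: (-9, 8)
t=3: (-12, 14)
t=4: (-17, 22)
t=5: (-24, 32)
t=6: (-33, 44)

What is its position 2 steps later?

Successive displacements: (+1, +2), (-1, +4), (-3, +6), (-5, +8), (-7, +10), (-9, +12) — each changes by (-2, +2).
step 7: (-33, 44) + (-11, +14) → (-44, 58)
step 8: (-44, 58) + (-13, +16) → (-57, 74)

(-57, 74)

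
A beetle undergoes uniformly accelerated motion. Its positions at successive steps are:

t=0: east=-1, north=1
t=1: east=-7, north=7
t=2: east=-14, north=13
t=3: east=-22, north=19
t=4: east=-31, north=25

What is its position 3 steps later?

east=-64, north=43

First differences are (-6,+6), (-7,+6), (-8,+6), (-9,+6); their common second difference is (-1,+0) (constant acceleration).
step 5: east=-31, north=25 + (-10,+6) → east=-41, north=31
step 6: east=-41, north=31 + (-11,+6) → east=-52, north=37
step 7: east=-52, north=37 + (-12,+6) → east=-64, north=43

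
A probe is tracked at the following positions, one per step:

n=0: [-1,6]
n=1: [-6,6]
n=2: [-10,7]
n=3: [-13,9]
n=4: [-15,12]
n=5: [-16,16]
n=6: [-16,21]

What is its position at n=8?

[-13,34]

Taking differences between consecutive positions: [-5,+0], [-4,+1], [-3,+2], [-2,+3], [-1,+4], [+0,+5]. These grow by [+1,+1] each step.
step 7: [-16,21] + [+1,+6] → [-15,27]
step 8: [-15,27] + [+2,+7] → [-13,34]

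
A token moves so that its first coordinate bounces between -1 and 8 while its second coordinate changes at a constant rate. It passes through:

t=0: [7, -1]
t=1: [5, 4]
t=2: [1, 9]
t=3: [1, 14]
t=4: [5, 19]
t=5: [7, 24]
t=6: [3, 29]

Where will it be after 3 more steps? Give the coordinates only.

[7, 44]

The first coordinate reflects between -1 and 8, moving 4 per step.
  step 7: 3 → -1
  step 8: -1 → 3
  step 9: 3 → 7
The second coordinate changes by +5 each step: at step 9 it is 44.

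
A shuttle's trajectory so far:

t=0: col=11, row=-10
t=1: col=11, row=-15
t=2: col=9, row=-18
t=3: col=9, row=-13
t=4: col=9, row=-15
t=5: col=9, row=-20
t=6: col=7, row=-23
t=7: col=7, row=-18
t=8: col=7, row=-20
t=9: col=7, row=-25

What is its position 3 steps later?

col=5, row=-25

The moves between consecutive positions are (+0, -5), (-2, -3), (+0, +5), (+0, -2), (+0, -5), (-2, -3), (+0, +5), (+0, -2), (+0, -5); they repeat the 4-cycle [(+0, -5), (-2, -3), (+0, +5), (+0, -2)].
step 10: apply (-2, -3) → col=5, row=-28
step 11: apply (+0, +5) → col=5, row=-23
step 12: apply (+0, -2) → col=5, row=-25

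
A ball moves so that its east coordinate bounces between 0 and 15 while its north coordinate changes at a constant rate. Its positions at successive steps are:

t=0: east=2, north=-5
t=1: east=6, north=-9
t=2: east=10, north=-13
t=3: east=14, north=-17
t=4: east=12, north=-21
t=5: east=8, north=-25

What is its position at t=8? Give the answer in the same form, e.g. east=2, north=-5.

east=4, north=-37

The east coordinate reflects between 0 and 15, moving 4 per step.
  step 6: 8 → 4
  step 7: 4 → 0
  step 8: 0 → 4
The north coordinate changes by -4 each step: at step 8 it is -37.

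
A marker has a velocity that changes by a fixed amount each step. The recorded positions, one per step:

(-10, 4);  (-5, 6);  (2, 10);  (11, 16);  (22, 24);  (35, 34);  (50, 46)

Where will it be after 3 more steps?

(107, 94)

Taking differences between consecutive positions: (+5, +2), (+7, +4), (+9, +6), (+11, +8), (+13, +10), (+15, +12). These grow by (+2, +2) each step.
step 7: (50, 46) + (+17, +14) → (67, 60)
step 8: (67, 60) + (+19, +16) → (86, 76)
step 9: (86, 76) + (+21, +18) → (107, 94)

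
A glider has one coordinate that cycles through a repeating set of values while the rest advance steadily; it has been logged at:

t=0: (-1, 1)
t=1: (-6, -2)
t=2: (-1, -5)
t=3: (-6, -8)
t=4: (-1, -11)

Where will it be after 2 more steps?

First: cycles through -1, -6 every 2 steps. Step 6 lands at position 0 of the cycle → -1.
Second: linear, -3 per step → -17 at step 6.

(-1, -17)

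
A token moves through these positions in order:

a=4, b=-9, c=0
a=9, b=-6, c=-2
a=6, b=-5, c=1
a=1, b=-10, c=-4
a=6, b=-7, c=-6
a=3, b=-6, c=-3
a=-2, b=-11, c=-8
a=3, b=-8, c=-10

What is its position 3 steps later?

a=0, b=-9, c=-14

The moves between consecutive positions are (+5,+3,-2), (-3,+1,+3), (-5,-5,-5), (+5,+3,-2), (-3,+1,+3), (-5,-5,-5), (+5,+3,-2); they repeat the 3-cycle [(+5,+3,-2), (-3,+1,+3), (-5,-5,-5)].
step 8: apply (-3,+1,+3) → a=0, b=-7, c=-7
step 9: apply (-5,-5,-5) → a=-5, b=-12, c=-12
step 10: apply (+5,+3,-2) → a=0, b=-9, c=-14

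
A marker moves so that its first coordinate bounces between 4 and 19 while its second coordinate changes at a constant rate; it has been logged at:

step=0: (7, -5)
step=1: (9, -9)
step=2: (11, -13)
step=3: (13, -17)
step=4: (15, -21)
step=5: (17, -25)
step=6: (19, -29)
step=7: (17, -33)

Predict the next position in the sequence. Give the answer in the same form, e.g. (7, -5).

(15, -37)

The first coordinate travels 2 per step and bounces off the walls at 4 and 19.
  step 8: 17 → 15
The second coordinate changes by -4 each step: at step 8 it is -37.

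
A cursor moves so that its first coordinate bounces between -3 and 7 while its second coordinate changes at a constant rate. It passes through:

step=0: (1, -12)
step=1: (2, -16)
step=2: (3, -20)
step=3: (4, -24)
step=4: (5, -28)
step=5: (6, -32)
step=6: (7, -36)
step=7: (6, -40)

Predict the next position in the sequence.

The first coordinate reflects between -3 and 7, moving 1 per step.
  step 8: 6 → 5
The second coordinate changes by -4 each step: at step 8 it is -44.

(5, -44)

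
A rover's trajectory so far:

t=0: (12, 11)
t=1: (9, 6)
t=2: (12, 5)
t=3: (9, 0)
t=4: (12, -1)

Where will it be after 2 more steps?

(12, -7)

The moves between consecutive positions are (-3, -5), (+3, -1), (-3, -5), (+3, -1); they repeat the 2-cycle [(-3, -5), (+3, -1)].
step 5: apply (-3, -5) → (9, -6)
step 6: apply (+3, -1) → (12, -7)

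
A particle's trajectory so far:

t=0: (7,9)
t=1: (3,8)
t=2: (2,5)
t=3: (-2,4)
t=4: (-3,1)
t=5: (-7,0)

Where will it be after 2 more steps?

Step-to-step displacements: (-4,-1), (-1,-3), (-4,-1), (-1,-3), (-4,-1) — a repeating cycle of length 2.
step 6: apply (-1,-3) → (-8,-3)
step 7: apply (-4,-1) → (-12,-4)

(-12,-4)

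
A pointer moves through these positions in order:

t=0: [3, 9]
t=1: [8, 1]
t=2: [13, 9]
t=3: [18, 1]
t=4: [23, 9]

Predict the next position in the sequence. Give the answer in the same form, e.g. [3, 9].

First: linear, +5 per step → 28 at step 5.
Second: cycles through 9, 1 every 2 steps. Step 5 lands at position 1 of the cycle → 1.

[28, 1]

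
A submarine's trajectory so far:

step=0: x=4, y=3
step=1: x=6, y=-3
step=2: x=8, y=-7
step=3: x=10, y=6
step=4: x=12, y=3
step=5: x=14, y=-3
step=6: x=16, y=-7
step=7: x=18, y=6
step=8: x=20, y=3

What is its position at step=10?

X: linear, +2 per step → 24 at step 10.
Y: cycles through 3, -3, -7, 6 every 4 steps. Step 10 lands at position 2 of the cycle → -7.

x=24, y=-7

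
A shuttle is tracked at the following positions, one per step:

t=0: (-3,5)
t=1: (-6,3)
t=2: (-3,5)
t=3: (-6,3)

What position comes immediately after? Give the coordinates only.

Consecutive displacements (-3,-2), (+3,+2), (-3,-2) scale by a factor of -1 each step.
step 4: (-6,3) + (+3,+2) → (-3,5)

(-3,5)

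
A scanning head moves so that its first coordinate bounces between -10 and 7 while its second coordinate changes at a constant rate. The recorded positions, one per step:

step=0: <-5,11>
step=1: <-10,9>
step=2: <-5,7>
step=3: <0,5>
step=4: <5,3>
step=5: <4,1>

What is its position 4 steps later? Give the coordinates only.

The first coordinate reflects between -10 and 7, moving 5 per step.
  step 6: 4 → -1
  step 7: -1 → -6
  step 8: -6 → -9
  step 9: -9 → -4
The second coordinate changes by -2 each step: at step 9 it is -7.

<-4,-7>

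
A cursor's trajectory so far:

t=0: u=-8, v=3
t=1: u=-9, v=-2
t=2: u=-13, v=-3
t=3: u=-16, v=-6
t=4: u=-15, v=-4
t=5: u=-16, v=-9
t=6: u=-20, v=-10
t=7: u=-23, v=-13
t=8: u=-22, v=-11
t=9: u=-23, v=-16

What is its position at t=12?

u=-29, v=-18

Step-to-step displacements: (-1, -5), (-4, -1), (-3, -3), (+1, +2), (-1, -5), (-4, -1), (-3, -3), (+1, +2), (-1, -5) — a repeating cycle of length 4.
step 10: apply (-4, -1) → u=-27, v=-17
step 11: apply (-3, -3) → u=-30, v=-20
step 12: apply (+1, +2) → u=-29, v=-18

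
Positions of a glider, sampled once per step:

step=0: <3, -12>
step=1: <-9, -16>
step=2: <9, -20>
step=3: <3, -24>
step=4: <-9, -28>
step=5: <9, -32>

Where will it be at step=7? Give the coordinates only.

<-9, -40>

First: cycles through 3, -9, 9 every 3 steps. Step 7 lands at position 1 of the cycle → -9.
Second: linear, -4 per step → -40 at step 7.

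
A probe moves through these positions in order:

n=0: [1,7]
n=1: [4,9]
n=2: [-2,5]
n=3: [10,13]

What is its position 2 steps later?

[34,29]

Step-to-step displacements: [+3,+2], [-6,-4], [+12,+8]; each is -2× the previous.
step 4: [10,13] + [-24,-16] → [-14,-3]
step 5: [-14,-3] + [+48,+32] → [34,29]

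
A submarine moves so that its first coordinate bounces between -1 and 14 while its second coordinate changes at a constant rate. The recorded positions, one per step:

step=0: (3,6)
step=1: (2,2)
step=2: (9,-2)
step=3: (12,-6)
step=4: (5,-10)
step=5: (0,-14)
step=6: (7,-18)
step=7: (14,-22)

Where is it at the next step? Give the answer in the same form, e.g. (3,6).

(7,-26)

The first coordinate reflects between -1 and 14, moving 7 per step.
  step 8: 14 → 7
The second coordinate changes by -4 each step: at step 8 it is -26.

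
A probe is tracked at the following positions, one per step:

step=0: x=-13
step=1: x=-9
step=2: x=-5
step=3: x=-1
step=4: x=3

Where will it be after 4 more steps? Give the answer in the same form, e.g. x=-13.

The position changes by +4 every step.
step 5: 3 + 4 → x=7
step 6: 7 + 4 → x=11
step 7: 11 + 4 → x=15
step 8: 15 + 4 → x=19

x=19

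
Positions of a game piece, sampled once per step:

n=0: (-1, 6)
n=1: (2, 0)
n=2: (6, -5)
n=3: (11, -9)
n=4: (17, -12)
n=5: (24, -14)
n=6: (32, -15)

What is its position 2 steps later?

(51, -14)

Taking differences between consecutive positions: (+3, -6), (+4, -5), (+5, -4), (+6, -3), (+7, -2), (+8, -1). These grow by (+1, +1) each step.
step 7: (32, -15) + (+9, +0) → (41, -15)
step 8: (41, -15) + (+10, +1) → (51, -14)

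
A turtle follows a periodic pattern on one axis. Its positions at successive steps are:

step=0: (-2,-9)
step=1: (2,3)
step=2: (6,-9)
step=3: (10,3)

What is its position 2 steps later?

(18,3)

First: linear, +4 per step → 18 at step 5.
Second: cycles through -9, 3 every 2 steps. Step 5 lands at position 1 of the cycle → 3.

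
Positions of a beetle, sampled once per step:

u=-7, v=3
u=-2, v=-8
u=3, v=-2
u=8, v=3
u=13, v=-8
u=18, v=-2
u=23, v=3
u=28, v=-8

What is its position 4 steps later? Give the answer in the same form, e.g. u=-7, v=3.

u=48, v=-2

U: linear, +5 per step → 48 at step 11.
V: cycles through 3, -8, -2 every 3 steps. Step 11 lands at position 2 of the cycle → -2.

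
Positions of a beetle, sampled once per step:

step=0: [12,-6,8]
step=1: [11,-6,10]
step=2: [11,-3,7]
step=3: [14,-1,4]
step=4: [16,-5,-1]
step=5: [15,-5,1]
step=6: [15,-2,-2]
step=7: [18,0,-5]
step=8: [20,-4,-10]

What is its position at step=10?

[19,-1,-11]

The moves between consecutive positions are [-1,+0,+2], [+0,+3,-3], [+3,+2,-3], [+2,-4,-5], [-1,+0,+2], [+0,+3,-3], [+3,+2,-3], [+2,-4,-5]; they repeat the 4-cycle [[-1,+0,+2], [+0,+3,-3], [+3,+2,-3], [+2,-4,-5]].
step 9: apply [-1,+0,+2] → [19,-4,-8]
step 10: apply [+0,+3,-3] → [19,-1,-11]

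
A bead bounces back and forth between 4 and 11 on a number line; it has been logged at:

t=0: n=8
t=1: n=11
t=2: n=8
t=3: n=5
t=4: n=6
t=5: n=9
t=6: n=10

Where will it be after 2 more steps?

n=4

The value reflects between 4 and 11, moving 3 per step.
  step 7: 10 → 7
  step 8: 7 → 4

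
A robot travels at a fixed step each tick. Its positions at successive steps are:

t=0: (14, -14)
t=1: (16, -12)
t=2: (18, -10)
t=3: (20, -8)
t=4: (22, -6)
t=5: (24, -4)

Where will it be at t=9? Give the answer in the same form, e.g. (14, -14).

Constant displacement of (+2, +2) per step.
step 6: (24, -4) + (+2, +2) → (26, -2)
step 7: (26, -2) + (+2, +2) → (28, 0)
step 8: (28, 0) + (+2, +2) → (30, 2)
step 9: (30, 2) + (+2, +2) → (32, 4)

(32, 4)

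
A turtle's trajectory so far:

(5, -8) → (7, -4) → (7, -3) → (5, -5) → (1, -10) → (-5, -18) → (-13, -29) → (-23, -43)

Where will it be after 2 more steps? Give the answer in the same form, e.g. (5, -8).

(-49, -80)

First differences are (+2, +4), (+0, +1), (-2, -2), (-4, -5), (-6, -8), (-8, -11), (-10, -14); their common second difference is (-2, -3) (constant acceleration).
step 8: (-23, -43) + (-12, -17) → (-35, -60)
step 9: (-35, -60) + (-14, -20) → (-49, -80)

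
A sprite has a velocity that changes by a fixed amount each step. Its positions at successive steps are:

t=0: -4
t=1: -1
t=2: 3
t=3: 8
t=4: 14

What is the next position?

First differences are +3, +4, +5, +6; their common second difference is +1 (constant acceleration).
step 5: 14 + 7 → 21

21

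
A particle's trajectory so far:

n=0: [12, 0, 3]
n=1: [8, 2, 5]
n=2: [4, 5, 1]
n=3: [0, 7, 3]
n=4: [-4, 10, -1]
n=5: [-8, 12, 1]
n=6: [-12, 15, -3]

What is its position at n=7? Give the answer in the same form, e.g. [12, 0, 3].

[-16, 17, -1]

Step-to-step displacements: [-4, +2, +2], [-4, +3, -4], [-4, +2, +2], [-4, +3, -4], [-4, +2, +2], [-4, +3, -4] — a repeating cycle of length 2.
step 7: apply [-4, +2, +2] → [-16, 17, -1]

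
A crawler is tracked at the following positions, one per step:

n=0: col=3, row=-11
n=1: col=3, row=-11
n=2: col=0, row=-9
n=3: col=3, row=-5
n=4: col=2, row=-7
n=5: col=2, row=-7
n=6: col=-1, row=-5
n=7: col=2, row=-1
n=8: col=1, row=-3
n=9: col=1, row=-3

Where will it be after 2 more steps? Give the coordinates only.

col=1, row=3

The moves between consecutive positions are (+0,+0), (-3,+2), (+3,+4), (-1,-2), (+0,+0), (-3,+2), (+3,+4), (-1,-2), (+0,+0); they repeat the 4-cycle [(+0,+0), (-3,+2), (+3,+4), (-1,-2)].
step 10: apply (-3,+2) → col=-2, row=-1
step 11: apply (+3,+4) → col=1, row=3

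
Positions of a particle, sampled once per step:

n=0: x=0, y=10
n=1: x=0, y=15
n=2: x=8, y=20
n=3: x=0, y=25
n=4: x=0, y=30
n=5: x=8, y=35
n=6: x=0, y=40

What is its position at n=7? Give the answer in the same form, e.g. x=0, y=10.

x=0, y=45

X: cycles through 0, 0, 8 every 3 steps. Step 7 lands at position 1 of the cycle → 0.
Y: linear, +5 per step → 45 at step 7.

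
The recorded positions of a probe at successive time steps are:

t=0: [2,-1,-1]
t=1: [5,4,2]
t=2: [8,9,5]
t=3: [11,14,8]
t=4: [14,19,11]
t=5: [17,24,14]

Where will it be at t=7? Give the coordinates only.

Each step adds [+3,+5,+3] to the position.
step 6: [17,24,14] + [+3,+5,+3] → [20,29,17]
step 7: [20,29,17] + [+3,+5,+3] → [23,34,20]

[23,34,20]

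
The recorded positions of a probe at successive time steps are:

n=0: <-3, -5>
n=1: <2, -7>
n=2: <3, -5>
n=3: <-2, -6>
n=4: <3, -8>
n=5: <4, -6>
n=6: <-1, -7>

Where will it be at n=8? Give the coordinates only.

<5, -7>

Step-to-step displacements: <+5, -2>, <+1, +2>, <-5, -1>, <+5, -2>, <+1, +2>, <-5, -1> — a repeating cycle of length 3.
step 7: apply <+5, -2> → <4, -9>
step 8: apply <+1, +2> → <5, -7>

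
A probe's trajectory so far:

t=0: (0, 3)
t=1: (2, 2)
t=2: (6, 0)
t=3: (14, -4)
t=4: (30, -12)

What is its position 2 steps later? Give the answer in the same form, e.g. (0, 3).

(126, -60)

The jumps are (+2, -1), (+4, -2), (+8, -4), (+16, -8) — a geometric progression with ratio 2.
step 5: (30, -12) + (+32, -16) → (62, -28)
step 6: (62, -28) + (+64, -32) → (126, -60)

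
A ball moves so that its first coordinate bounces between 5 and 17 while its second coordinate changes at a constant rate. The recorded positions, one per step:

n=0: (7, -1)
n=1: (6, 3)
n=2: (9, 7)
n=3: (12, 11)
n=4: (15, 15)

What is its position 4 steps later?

(7, 31)

The first coordinate reflects between 5 and 17, moving 3 per step.
  step 5: 15 → 16
  step 6: 16 → 13
  step 7: 13 → 10
  step 8: 10 → 7
The second coordinate changes by +4 each step: at step 8 it is 31.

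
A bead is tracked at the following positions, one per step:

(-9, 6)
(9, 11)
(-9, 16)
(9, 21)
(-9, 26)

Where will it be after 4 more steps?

(-9, 46)

The first coordinate repeats the cycle [-9, 9] with period 2; step 8 mod 2 = 0, giving -9.
The second coordinate changes by +5 each step, so at step 8 it is 6 + 8·(5) = 46.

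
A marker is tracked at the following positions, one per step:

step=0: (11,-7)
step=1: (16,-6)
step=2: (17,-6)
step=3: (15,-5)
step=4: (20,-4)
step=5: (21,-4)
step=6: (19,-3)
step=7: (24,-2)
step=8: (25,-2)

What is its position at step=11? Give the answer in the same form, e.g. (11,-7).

Step-to-step displacements: (+5,+1), (+1,+0), (-2,+1), (+5,+1), (+1,+0), (-2,+1), (+5,+1), (+1,+0) — a repeating cycle of length 3.
step 9: apply (-2,+1) → (23,-1)
step 10: apply (+5,+1) → (28,0)
step 11: apply (+1,+0) → (29,0)

(29,0)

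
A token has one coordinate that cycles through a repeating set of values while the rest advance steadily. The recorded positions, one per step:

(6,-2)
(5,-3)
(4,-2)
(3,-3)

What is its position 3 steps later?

(0,-2)

The first coordinate changes by -1 each step, so at step 6 it is 6 + 6·(-1) = 0.
The second coordinate repeats the cycle [-2, -3] with period 2; step 6 mod 2 = 0, giving -2.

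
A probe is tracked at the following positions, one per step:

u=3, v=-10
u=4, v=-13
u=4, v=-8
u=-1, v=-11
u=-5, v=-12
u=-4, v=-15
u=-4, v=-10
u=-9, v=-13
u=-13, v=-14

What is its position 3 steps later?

u=-17, v=-15

Step-to-step displacements: (+1, -3), (+0, +5), (-5, -3), (-4, -1), (+1, -3), (+0, +5), (-5, -3), (-4, -1) — a repeating cycle of length 4.
step 9: apply (+1, -3) → u=-12, v=-17
step 10: apply (+0, +5) → u=-12, v=-12
step 11: apply (-5, -3) → u=-17, v=-15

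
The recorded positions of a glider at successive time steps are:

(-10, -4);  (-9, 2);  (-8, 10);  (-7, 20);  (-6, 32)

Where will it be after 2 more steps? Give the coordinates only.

Successive displacements: (+1, +6), (+1, +8), (+1, +10), (+1, +12) — each changes by (+0, +2).
step 5: (-6, 32) + (+1, +14) → (-5, 46)
step 6: (-5, 46) + (+1, +16) → (-4, 62)

(-4, 62)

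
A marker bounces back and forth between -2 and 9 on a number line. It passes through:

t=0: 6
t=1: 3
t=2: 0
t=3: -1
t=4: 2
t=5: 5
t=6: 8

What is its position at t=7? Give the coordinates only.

The value travels 3 per step and bounces off the walls at -2 and 9.
  step 7: 8 → 7

7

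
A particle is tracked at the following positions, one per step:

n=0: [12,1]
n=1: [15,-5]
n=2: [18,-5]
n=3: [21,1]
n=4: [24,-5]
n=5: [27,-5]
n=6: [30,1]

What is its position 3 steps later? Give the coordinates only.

[39,1]

The first coordinate changes by +3 each step, so at step 9 it is 12 + 9·(3) = 39.
The second coordinate repeats the cycle [1, -5, -5] with period 3; step 9 mod 3 = 0, giving 1.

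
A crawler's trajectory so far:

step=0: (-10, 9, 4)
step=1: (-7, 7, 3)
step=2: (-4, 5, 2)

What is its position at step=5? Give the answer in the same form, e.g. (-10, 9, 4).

The position changes by (+3, -2, -1) every step.
step 3: (-4, 5, 2) + (+3, -2, -1) → (-1, 3, 1)
step 4: (-1, 3, 1) + (+3, -2, -1) → (2, 1, 0)
step 5: (2, 1, 0) + (+3, -2, -1) → (5, -1, -1)

(5, -1, -1)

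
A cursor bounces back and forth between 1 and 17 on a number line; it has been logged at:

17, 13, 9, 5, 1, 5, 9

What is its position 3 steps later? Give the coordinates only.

The value reflects between 1 and 17, moving 4 per step.
  step 7: 9 → 13
  step 8: 13 → 17
  step 9: 17 → 13

13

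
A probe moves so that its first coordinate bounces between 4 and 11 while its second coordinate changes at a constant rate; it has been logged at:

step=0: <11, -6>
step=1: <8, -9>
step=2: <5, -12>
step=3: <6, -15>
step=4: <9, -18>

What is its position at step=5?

<10, -21>

The first coordinate travels 3 per step and bounces off the walls at 4 and 11.
  step 5: 9 → 10
The second coordinate changes by -3 each step: at step 5 it is -21.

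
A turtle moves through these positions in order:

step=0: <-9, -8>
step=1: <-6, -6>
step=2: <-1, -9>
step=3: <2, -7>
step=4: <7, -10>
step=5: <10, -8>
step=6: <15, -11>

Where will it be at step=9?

The moves between consecutive positions are <+3, +2>, <+5, -3>, <+3, +2>, <+5, -3>, <+3, +2>, <+5, -3>; they repeat the 2-cycle [<+3, +2>, <+5, -3>].
step 7: apply <+3, +2> → <18, -9>
step 8: apply <+5, -3> → <23, -12>
step 9: apply <+3, +2> → <26, -10>

<26, -10>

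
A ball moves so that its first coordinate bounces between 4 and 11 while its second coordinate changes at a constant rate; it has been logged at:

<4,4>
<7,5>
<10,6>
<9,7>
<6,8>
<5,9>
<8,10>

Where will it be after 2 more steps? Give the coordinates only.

The first coordinate travels 3 per step and bounces off the walls at 4 and 11.
  step 7: 8 → 11
  step 8: 11 → 8
The second coordinate changes by +1 each step: at step 8 it is 12.

<8,12>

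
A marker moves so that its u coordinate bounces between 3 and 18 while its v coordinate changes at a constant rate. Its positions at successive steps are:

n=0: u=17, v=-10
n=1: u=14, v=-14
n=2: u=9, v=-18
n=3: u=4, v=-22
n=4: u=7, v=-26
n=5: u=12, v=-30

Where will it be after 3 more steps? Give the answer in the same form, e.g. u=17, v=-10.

u=9, v=-42

The u coordinate travels 5 per step and bounces off the walls at 3 and 18.
  step 6: 12 → 17
  step 7: 17 → 14
  step 8: 14 → 9
The v coordinate changes by -4 each step: at step 8 it is -42.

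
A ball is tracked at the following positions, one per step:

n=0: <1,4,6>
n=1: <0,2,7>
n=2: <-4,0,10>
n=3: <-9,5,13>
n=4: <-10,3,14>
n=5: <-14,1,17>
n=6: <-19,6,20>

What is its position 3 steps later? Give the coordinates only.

Differencing gives <-1,-2,+1>, <-4,-2,+3>, <-5,+5,+3>, <-1,-2,+1>, <-4,-2,+3>, <-5,+5,+3>. This is the pattern <-1,-2,+1>, <-4,-2,+3>, <-5,+5,+3> repeated.
step 7: apply <-1,-2,+1> → <-20,4,21>
step 8: apply <-4,-2,+3> → <-24,2,24>
step 9: apply <-5,+5,+3> → <-29,7,27>

<-29,7,27>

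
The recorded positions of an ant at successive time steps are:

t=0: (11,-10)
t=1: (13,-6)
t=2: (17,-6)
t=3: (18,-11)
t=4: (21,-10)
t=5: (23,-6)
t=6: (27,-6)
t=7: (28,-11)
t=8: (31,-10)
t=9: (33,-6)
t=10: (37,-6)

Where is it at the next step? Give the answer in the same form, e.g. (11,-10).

The moves between consecutive positions are (+2,+4), (+4,+0), (+1,-5), (+3,+1), (+2,+4), (+4,+0), (+1,-5), (+3,+1), (+2,+4), (+4,+0); they repeat the 4-cycle [(+2,+4), (+4,+0), (+1,-5), (+3,+1)].
step 11: apply (+1,-5) → (38,-11)

(38,-11)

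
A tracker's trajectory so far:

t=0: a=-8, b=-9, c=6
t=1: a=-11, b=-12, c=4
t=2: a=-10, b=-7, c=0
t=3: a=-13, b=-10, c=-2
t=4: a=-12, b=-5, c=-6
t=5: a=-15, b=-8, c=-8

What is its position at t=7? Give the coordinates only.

Step-to-step displacements: (-3,-3,-2), (+1,+5,-4), (-3,-3,-2), (+1,+5,-4), (-3,-3,-2) — a repeating cycle of length 2.
step 6: apply (+1,+5,-4) → a=-14, b=-3, c=-12
step 7: apply (-3,-3,-2) → a=-17, b=-6, c=-14

a=-17, b=-6, c=-14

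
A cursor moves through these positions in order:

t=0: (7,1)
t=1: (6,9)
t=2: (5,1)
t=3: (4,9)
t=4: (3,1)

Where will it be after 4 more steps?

(-1,1)

First: linear, -1 per step → -1 at step 8.
Second: cycles through 1, 9 every 2 steps. Step 8 lands at position 0 of the cycle → 1.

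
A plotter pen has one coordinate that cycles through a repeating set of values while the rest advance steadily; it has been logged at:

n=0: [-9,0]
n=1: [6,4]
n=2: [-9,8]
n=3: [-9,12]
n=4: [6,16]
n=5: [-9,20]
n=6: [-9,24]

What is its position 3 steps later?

[-9,36]

The first coordinate repeats the cycle [-9, 6, -9] with period 3; step 9 mod 3 = 0, giving -9.
The second coordinate changes by +4 each step, so at step 9 it is 0 + 9·(4) = 36.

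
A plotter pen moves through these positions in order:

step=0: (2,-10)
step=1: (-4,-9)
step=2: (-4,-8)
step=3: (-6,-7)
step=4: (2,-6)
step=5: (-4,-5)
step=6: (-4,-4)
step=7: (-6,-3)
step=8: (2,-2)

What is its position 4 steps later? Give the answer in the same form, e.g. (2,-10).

First: cycles through 2, -4, -4, -6 every 4 steps. Step 12 lands at position 0 of the cycle → 2.
Second: linear, +1 per step → 2 at step 12.

(2,2)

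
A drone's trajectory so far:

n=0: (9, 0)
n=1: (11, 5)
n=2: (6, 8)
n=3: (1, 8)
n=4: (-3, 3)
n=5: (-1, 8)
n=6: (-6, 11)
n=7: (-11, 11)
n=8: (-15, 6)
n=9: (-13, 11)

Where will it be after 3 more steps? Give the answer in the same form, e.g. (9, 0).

Differencing gives (+2, +5), (-5, +3), (-5, +0), (-4, -5), (+2, +5), (-5, +3), (-5, +0), (-4, -5), (+2, +5). This is the pattern (+2, +5), (-5, +3), (-5, +0), (-4, -5) repeated.
step 10: apply (-5, +3) → (-18, 14)
step 11: apply (-5, +0) → (-23, 14)
step 12: apply (-4, -5) → (-27, 9)

(-27, 9)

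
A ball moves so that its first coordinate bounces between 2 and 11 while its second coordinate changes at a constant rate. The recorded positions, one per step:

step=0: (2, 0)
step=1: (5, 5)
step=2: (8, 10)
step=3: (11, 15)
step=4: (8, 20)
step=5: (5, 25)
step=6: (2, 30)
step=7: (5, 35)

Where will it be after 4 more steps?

The first coordinate travels 3 per step and bounces off the walls at 2 and 11.
  step 8: 5 → 8
  step 9: 8 → 11
  step 10: 11 → 8
  step 11: 8 → 5
The second coordinate changes by +5 each step: at step 11 it is 55.

(5, 55)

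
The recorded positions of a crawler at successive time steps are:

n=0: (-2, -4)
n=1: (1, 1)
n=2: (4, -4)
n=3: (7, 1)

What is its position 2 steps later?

(13, 1)

First: linear, +3 per step → 13 at step 5.
Second: cycles through -4, 1 every 2 steps. Step 5 lands at position 1 of the cycle → 1.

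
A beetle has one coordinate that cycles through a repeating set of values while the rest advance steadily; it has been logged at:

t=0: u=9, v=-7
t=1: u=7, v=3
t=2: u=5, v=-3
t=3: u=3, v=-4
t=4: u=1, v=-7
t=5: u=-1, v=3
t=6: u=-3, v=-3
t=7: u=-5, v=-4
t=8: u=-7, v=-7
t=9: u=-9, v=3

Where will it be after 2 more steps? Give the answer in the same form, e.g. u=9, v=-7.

u=-13, v=-4

The u coordinate changes by -2 each step, so at step 11 it is 9 + 11·(-2) = -13.
The v coordinate repeats the cycle [-7, 3, -3, -4] with period 4; step 11 mod 4 = 3, giving -4.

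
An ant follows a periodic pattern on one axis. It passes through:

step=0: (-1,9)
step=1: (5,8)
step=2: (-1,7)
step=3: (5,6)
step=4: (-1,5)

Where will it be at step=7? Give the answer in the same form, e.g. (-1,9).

The first coordinate repeats the cycle [-1, 5] with period 2; step 7 mod 2 = 1, giving 5.
The second coordinate changes by -1 each step, so at step 7 it is 9 + 7·(-1) = 2.

(5,2)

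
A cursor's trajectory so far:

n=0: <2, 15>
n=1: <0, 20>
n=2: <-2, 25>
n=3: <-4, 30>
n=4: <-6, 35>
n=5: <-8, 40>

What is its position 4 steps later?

<-16, 60>

The position changes by <-2, +5> every step.
step 6: <-8, 40> + <-2, +5> → <-10, 45>
step 7: <-10, 45> + <-2, +5> → <-12, 50>
step 8: <-12, 50> + <-2, +5> → <-14, 55>
step 9: <-14, 55> + <-2, +5> → <-16, 60>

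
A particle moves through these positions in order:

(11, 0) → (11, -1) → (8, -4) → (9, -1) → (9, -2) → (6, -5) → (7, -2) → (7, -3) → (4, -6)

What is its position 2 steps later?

(5, -4)

Step-to-step displacements: (+0, -1), (-3, -3), (+1, +3), (+0, -1), (-3, -3), (+1, +3), (+0, -1), (-3, -3) — a repeating cycle of length 3.
step 9: apply (+1, +3) → (5, -3)
step 10: apply (+0, -1) → (5, -4)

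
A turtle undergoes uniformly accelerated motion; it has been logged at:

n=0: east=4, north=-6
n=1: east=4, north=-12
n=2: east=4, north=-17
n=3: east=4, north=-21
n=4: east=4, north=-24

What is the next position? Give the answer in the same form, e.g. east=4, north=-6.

east=4, north=-26

Taking differences between consecutive positions: (+0,-6), (+0,-5), (+0,-4), (+0,-3). These grow by (+0,+1) each step.
step 5: east=4, north=-24 + (+0,-2) → east=4, north=-26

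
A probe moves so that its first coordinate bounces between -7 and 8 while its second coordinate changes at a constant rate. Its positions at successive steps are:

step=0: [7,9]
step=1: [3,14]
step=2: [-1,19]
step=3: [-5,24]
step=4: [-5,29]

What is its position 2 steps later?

[3,39]

The first coordinate reflects between -7 and 8, moving 4 per step.
  step 5: -5 → -1
  step 6: -1 → 3
The second coordinate changes by +5 each step: at step 6 it is 39.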